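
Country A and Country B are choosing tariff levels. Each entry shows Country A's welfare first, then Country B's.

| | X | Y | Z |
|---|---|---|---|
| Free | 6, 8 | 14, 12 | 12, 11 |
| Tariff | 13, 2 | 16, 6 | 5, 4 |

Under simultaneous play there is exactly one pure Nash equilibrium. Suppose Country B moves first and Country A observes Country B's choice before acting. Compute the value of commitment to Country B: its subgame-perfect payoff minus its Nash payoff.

5

Solve by backward induction (Country B leads).
- X: Country A compares 6, 13 and picks Tariff; Country B would get 2.
- Y: Country A compares 14, 16 and picks Tariff; Country B would get 6.
- Z: Country A compares 12, 5 and picks Free; Country B would get 11.
Country B's induced payoffs are 2, 6, 11, so Country B commits to Z. Subgame-perfect outcome: (Free, Z) with payoffs (12, 11).
Under simultaneous play:
Country A's best replies: X→Tariff; Y→Tariff; Z→Free.
Country B's best replies: Free→Y; Tariff→Y.
Only (Tariff, Y) has each player best-responding; Nash payoffs (16, 6).
Country B's commitment gain: 11 − 6 = 5.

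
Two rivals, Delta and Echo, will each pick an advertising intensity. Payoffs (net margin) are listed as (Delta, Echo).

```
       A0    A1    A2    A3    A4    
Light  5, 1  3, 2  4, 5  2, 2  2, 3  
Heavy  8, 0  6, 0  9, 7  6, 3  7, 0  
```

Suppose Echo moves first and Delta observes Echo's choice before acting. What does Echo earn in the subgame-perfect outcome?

7

Backward induction with Echo moving first.
- A0: Delta compares 5, 8 and picks Heavy; Echo would get 0.
- A1: Delta compares 3, 6 and picks Heavy; Echo would get 0.
- A2: Delta compares 4, 9 and picks Heavy; Echo would get 7.
- A3: Delta compares 2, 6 and picks Heavy; Echo would get 3.
- A4: Delta compares 2, 7 and picks Heavy; Echo would get 0.
Echo's induced payoffs are 0, 0, 7, 3, 0, so Echo commits to A2. Subgame-perfect outcome: (Heavy, A2) with payoffs (9, 7).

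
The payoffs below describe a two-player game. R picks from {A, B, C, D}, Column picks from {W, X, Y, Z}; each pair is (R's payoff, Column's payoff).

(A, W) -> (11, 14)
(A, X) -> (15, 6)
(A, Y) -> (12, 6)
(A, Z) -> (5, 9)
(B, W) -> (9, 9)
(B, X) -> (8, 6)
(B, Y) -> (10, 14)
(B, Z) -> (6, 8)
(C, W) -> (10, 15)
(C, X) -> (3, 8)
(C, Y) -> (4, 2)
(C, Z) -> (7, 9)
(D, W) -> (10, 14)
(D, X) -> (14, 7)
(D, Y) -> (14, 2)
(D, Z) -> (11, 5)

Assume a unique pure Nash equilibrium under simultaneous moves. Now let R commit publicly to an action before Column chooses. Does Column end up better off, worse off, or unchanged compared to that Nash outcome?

Work backward from Column's decision.
- A: Column compares 14, 6, 6, 9 and picks W; R would get 11.
- B: Column compares 9, 6, 14, 8 and picks Y; R would get 10.
- C: Column compares 15, 8, 2, 9 and picks W; R would get 10.
- D: Column compares 14, 7, 2, 5 and picks W; R would get 10.
Among 11, 10, 10, 10, the best is 11 at A. Subgame-perfect outcome: (A, W) with payoffs (11, 14).
Now find the simultaneous Nash equilibrium.
R's best replies: W→A; X→A; Y→D; Z→D.
Column's best replies: A→W; B→Y; C→W; D→W.
Only (A, W) has each player best-responding; Nash payoffs (11, 14).
Column earns 14 sequentially versus 14 at the Nash outcome: unchanged.

unchanged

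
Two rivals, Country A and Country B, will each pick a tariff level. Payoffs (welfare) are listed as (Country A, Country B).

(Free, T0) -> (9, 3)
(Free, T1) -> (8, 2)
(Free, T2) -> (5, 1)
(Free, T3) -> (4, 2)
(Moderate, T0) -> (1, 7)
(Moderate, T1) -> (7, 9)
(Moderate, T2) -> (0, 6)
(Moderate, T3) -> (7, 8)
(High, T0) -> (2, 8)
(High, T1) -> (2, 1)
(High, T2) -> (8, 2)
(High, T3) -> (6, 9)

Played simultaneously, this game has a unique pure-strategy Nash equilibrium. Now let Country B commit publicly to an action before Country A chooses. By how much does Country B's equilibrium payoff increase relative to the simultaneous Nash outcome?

5

Backward induction with Country B moving first.
- T0: BR = Free, leader payoff 3.
- T1: BR = Free, leader payoff 2.
- T2: BR = High, leader payoff 2.
- T3: BR = Moderate, leader payoff 8.
Country B's induced payoffs are 3, 2, 2, 8, so Country B commits to T3. Subgame-perfect outcome: (Moderate, T3) with payoffs (7, 8).
For the simultaneous game, intersect best replies.
Country A's best replies: T0→Free; T1→Free; T2→High; T3→Moderate.
Country B's best replies: Free→T0; Moderate→T1; High→T3.
The unique mutual best reply is (Free, T0), giving (9, 3).
Country B's commitment gain: 8 − 3 = 5.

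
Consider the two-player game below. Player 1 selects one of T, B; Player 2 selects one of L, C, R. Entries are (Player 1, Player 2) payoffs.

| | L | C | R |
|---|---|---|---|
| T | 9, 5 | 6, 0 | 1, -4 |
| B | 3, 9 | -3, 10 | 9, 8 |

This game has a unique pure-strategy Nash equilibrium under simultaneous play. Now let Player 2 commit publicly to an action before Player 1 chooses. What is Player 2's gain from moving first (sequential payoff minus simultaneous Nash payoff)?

Player 1 best-responds to each possible Player 2 move:
- L → Player 1 plays T (best of 9, 3); Player 2 gets 5.
- C → Player 1 plays T (best of 6, -3); Player 2 gets 0.
- R → Player 1 plays B (best of 1, 9); Player 2 gets 8.
Maximizing over 5, 0, 8, Player 2 chooses R. Subgame-perfect outcome: (B, R) with payoffs (9, 8).
For the simultaneous game, intersect best replies.
Player 1's best replies: L→T; C→T; R→B.
Player 2's best replies: T→L; B→C.
Only (T, L) has each player best-responding; Nash payoffs (9, 5).
Player 2's commitment gain: 8 − 5 = 3.

3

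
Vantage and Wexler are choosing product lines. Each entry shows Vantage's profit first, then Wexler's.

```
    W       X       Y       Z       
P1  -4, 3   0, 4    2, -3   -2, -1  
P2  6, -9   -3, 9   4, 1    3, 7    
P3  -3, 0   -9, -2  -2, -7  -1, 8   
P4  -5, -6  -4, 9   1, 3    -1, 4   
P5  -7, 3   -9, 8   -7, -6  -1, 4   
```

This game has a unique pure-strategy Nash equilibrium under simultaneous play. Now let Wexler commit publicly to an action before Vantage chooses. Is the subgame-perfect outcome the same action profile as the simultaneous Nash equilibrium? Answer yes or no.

no

Backward induction with Wexler moving first.
- W: Vantage compares -4, 6, -3, -5, -7 and picks P2; Wexler would get -9.
- X: Vantage compares 0, -3, -9, -4, -9 and picks P1; Wexler would get 4.
- Y: Vantage compares 2, 4, -2, 1, -7 and picks P2; Wexler would get 1.
- Z: Vantage compares -2, 3, -1, -1, -1 and picks P2; Wexler would get 7.
Among -9, 4, 1, 7, the best is 7 at Z. Subgame-perfect outcome: (P2, Z) with payoffs (3, 7).
Now find the simultaneous Nash equilibrium.
Vantage's best replies: W→P2; X→P1; Y→P2; Z→P2.
Wexler's best replies: P1→X; P2→X; P3→Z; P4→X; P5→X.
The unique mutual best reply is (P1, X), giving (0, 4).
Sequential outcome (P2, Z) differs from the Nash profile (P1, X).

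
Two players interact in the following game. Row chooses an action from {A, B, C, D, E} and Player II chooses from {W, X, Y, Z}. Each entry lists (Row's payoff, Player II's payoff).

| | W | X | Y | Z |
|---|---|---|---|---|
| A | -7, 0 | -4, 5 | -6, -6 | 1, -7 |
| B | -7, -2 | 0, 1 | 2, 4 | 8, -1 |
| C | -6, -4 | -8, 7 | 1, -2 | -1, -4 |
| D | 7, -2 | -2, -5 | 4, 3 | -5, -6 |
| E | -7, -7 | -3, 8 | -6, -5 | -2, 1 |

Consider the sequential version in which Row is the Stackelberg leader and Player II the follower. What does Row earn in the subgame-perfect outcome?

Player II best-responds to each possible Row move:
- A: Player II compares 0, 5, -6, -7 and picks X; Row would get -4.
- B: Player II compares -2, 1, 4, -1 and picks Y; Row would get 2.
- C: Player II compares -4, 7, -2, -4 and picks X; Row would get -8.
- D: Player II compares -2, -5, 3, -6 and picks Y; Row would get 4.
- E: Player II compares -7, 8, -5, 1 and picks X; Row would get -3.
Maximizing over -4, 2, -8, 4, -3, Row chooses D. Subgame-perfect outcome: (D, Y) with payoffs (4, 3).

4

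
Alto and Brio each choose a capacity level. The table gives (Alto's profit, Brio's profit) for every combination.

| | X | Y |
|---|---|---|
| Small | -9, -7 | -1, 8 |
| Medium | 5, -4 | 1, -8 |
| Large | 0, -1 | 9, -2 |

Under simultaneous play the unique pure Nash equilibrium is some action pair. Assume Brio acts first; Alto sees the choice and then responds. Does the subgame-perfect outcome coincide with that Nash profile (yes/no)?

no

Alto best-responds to each possible Brio move:
- X: Alto compares -9, 5, 0 and picks Medium; Brio would get -4.
- Y: Alto compares -1, 1, 9 and picks Large; Brio would get -2.
Maximizing over -4, -2, Brio chooses Y. Subgame-perfect outcome: (Large, Y) with payoffs (9, -2).
For the simultaneous game, intersect best replies.
Alto's best replies: X→Medium; Y→Large.
Brio's best replies: Small→Y; Medium→X; Large→X.
Only (Medium, X) has each player best-responding; Nash payoffs (5, -4).
Sequential outcome (Large, Y) differs from the Nash profile (Medium, X).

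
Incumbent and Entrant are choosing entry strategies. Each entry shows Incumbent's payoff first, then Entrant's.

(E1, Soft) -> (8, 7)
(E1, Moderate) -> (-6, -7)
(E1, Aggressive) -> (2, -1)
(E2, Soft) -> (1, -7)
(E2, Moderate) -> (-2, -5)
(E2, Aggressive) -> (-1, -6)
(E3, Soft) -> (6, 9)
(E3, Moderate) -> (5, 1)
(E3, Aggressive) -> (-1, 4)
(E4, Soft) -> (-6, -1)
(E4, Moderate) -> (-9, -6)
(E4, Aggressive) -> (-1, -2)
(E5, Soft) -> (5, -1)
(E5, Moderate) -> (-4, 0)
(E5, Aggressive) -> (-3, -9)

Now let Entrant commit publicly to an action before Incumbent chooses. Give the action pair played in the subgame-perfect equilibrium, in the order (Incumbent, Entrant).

(E1, Soft)

Solve by backward induction (Entrant leads).
- Soft: Incumbent compares 8, 1, 6, -6, 5 and picks E1; Entrant would get 7.
- Moderate: Incumbent compares -6, -2, 5, -9, -4 and picks E3; Entrant would get 1.
- Aggressive: Incumbent compares 2, -1, -1, -1, -3 and picks E1; Entrant would get -1.
Entrant's induced payoffs are 7, 1, -1, so Entrant commits to Soft. Subgame-perfect outcome: (E1, Soft) with payoffs (8, 7).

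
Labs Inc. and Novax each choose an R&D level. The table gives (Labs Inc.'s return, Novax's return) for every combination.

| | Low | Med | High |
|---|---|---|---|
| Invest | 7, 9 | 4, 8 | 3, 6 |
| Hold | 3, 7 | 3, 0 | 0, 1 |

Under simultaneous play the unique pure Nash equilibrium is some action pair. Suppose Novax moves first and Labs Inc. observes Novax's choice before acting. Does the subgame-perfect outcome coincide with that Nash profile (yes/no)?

Labs Inc. best-responds to each possible Novax move:
- Low: Labs Inc. compares 7, 3 and picks Invest; Novax would get 9.
- Med: Labs Inc. compares 4, 3 and picks Invest; Novax would get 8.
- High: Labs Inc. compares 3, 0 and picks Invest; Novax would get 6.
Maximizing over 9, 8, 6, Novax chooses Low. Subgame-perfect outcome: (Invest, Low) with payoffs (7, 9).
Now find the simultaneous Nash equilibrium.
Labs Inc.'s best replies: Low→Invest; Med→Invest; High→Invest.
Novax's best replies: Invest→Low; Hold→Low.
The unique mutual best reply is (Invest, Low), giving (7, 9).
Sequential outcome (Invest, Low) coincides with the Nash profile (Invest, Low).

yes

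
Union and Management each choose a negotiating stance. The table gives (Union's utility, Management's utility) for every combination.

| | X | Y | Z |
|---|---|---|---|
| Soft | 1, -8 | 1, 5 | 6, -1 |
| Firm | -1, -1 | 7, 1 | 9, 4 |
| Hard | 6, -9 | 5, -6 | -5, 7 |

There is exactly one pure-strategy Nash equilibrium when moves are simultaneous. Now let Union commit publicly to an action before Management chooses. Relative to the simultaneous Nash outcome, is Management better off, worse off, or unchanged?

Backward induction with Union moving first.
- Soft: Management compares -8, 5, -1 and picks Y; Union would get 1.
- Firm: Management compares -1, 1, 4 and picks Z; Union would get 9.
- Hard: Management compares -9, -6, 7 and picks Z; Union would get -5.
Among 1, 9, -5, the best is 9 at Firm. Subgame-perfect outcome: (Firm, Z) with payoffs (9, 4).
For the simultaneous game, intersect best replies.
Union's best replies: X→Hard; Y→Firm; Z→Firm.
Management's best replies: Soft→Y; Firm→Z; Hard→Z.
The unique mutual best reply is (Firm, Z), giving (9, 4).
Management earns 4 sequentially versus 4 at the Nash outcome: unchanged.

unchanged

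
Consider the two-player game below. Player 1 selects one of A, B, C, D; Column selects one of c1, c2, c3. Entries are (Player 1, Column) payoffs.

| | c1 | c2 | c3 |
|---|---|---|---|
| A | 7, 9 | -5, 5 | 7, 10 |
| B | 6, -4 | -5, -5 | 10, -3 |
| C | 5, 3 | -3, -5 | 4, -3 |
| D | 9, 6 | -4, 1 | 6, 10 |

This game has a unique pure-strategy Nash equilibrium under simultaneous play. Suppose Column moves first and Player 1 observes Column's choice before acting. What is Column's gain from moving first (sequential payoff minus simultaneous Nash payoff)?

Backward induction with Column moving first.
- c1: BR = D, leader payoff 6.
- c2: BR = C, leader payoff -5.
- c3: BR = B, leader payoff -3.
Among 6, -5, -3, the best is 6 at c1. Subgame-perfect outcome: (D, c1) with payoffs (9, 6).
Under simultaneous play:
Player 1's best replies: c1→D; c2→C; c3→B.
Column's best replies: A→c3; B→c3; C→c1; D→c3.
The unique mutual best reply is (B, c3), giving (10, -3).
Column's commitment gain: 6 − -3 = 9.

9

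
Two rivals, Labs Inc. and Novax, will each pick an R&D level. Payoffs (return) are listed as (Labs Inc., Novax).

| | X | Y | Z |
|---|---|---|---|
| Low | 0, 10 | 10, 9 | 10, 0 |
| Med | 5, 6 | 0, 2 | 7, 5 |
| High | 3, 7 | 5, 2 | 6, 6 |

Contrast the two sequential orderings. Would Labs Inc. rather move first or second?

second

If Labs Inc. leads: Novax's best replies are Low→X, Med→X, High→X; Labs Inc.'s induced payoffs 0, 5, 3; outcome (Med, X), payoffs (5, 6).
If Novax leads: Labs Inc.'s best replies are X→Med, Y→Low, Z→Low; Novax's induced payoffs 6, 9, 0; outcome (Low, Y), payoffs (10, 9).
Labs Inc. gets 5 moving first and 10 moving second, so Labs Inc. prefers to move second.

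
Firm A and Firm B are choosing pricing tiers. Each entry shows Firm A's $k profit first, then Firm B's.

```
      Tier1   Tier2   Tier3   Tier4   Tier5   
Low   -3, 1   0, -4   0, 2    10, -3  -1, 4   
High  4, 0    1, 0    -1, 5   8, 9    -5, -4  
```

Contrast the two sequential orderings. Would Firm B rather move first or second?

If Firm A leads: Firm B's best replies are Low→Tier5, High→Tier4; Firm A's induced payoffs -1, 8; outcome (High, Tier4), payoffs (8, 9).
If Firm B leads: Firm A's best replies are Tier1→High, Tier2→High, Tier3→Low, Tier4→Low, Tier5→Low; Firm B's induced payoffs 0, 0, 2, -3, 4; outcome (Low, Tier5), payoffs (-1, 4).
Firm B gets 4 moving first and 9 moving second, so Firm B prefers to move second.

second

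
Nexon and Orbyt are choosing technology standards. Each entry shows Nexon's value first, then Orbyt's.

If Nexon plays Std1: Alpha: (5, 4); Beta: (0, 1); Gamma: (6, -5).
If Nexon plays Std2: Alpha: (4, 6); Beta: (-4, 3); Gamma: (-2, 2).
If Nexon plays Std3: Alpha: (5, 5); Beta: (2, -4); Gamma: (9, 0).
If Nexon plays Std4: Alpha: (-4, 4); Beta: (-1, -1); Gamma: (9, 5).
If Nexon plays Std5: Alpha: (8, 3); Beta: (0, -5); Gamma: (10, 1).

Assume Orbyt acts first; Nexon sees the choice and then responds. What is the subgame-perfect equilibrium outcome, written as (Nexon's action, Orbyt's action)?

Solve by backward induction (Orbyt leads).
- Alpha: BR = Std5, leader payoff 3.
- Beta: BR = Std3, leader payoff -4.
- Gamma: BR = Std5, leader payoff 1.
Orbyt's induced payoffs are 3, -4, 1, so Orbyt commits to Alpha. Subgame-perfect outcome: (Std5, Alpha) with payoffs (8, 3).

(Std5, Alpha)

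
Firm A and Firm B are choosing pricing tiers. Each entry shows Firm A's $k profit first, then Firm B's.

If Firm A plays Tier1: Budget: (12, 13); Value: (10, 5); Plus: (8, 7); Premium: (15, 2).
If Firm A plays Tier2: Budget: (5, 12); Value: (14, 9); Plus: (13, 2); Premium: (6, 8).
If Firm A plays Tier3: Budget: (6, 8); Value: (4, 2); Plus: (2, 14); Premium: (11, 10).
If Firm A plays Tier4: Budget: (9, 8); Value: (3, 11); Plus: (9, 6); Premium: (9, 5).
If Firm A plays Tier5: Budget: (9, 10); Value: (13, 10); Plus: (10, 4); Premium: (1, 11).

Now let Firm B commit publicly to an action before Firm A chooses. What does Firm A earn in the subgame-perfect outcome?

Solve by backward induction (Firm B leads).
- Budget: Firm A compares 12, 5, 6, 9, 9 and picks Tier1; Firm B would get 13.
- Value: Firm A compares 10, 14, 4, 3, 13 and picks Tier2; Firm B would get 9.
- Plus: Firm A compares 8, 13, 2, 9, 10 and picks Tier2; Firm B would get 2.
- Premium: Firm A compares 15, 6, 11, 9, 1 and picks Tier1; Firm B would get 2.
Among 13, 9, 2, 2, the best is 13 at Budget. Subgame-perfect outcome: (Tier1, Budget) with payoffs (12, 13).

12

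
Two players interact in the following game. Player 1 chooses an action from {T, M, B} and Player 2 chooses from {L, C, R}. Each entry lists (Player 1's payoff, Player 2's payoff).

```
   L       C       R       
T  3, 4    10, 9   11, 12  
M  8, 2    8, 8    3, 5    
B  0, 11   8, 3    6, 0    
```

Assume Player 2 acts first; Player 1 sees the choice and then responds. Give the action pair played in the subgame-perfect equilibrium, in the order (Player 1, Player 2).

Work backward from Player 1's decision.
- L: BR = M, leader payoff 2.
- C: BR = T, leader payoff 9.
- R: BR = T, leader payoff 12.
Player 2's induced payoffs are 2, 9, 12, so Player 2 commits to R. Subgame-perfect outcome: (T, R) with payoffs (11, 12).

(T, R)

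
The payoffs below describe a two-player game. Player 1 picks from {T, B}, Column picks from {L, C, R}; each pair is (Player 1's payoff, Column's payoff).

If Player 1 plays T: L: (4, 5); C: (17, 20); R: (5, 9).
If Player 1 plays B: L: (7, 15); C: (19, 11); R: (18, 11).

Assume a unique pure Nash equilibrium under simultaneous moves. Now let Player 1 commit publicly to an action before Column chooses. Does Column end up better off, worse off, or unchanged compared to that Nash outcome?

better off

Column best-responds to each possible Player 1 move:
- T: BR = C, leader payoff 17.
- B: BR = L, leader payoff 7.
Player 1's induced payoffs are 17, 7, so Player 1 commits to T. Subgame-perfect outcome: (T, C) with payoffs (17, 20).
Under simultaneous play:
Player 1's best replies: L→B; C→B; R→B.
Column's best replies: T→C; B→L.
Only (B, L) has each player best-responding; Nash payoffs (7, 15).
Column earns 20 sequentially versus 15 at the Nash outcome: better off.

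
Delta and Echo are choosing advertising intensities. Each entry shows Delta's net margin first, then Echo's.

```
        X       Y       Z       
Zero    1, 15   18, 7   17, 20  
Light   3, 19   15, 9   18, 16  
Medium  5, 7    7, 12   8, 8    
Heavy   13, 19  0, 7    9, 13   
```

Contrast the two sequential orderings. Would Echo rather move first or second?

second

If Delta leads: Echo's best replies are Zero→Z, Light→X, Medium→Y, Heavy→X; Delta's induced payoffs 17, 3, 7, 13; outcome (Zero, Z), payoffs (17, 20).
If Echo leads: Delta's best replies are X→Heavy, Y→Zero, Z→Light; Echo's induced payoffs 19, 7, 16; outcome (Heavy, X), payoffs (13, 19).
Echo gets 19 moving first and 20 moving second, so Echo prefers to move second.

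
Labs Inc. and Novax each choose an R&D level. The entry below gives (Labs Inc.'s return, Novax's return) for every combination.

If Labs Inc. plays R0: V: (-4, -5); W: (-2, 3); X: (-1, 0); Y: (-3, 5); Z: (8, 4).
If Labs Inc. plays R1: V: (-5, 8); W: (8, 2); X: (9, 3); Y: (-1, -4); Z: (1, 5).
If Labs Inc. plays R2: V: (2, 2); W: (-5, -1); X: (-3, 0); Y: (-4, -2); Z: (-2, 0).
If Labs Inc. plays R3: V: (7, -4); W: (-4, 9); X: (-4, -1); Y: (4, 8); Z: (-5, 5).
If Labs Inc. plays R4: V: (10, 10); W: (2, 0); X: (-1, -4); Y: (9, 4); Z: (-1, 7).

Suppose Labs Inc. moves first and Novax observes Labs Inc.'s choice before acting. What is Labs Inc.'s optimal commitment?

Work backward from Novax's decision.
- R0: Novax compares -5, 3, 0, 5, 4 and picks Y; Labs Inc. would get -3.
- R1: Novax compares 8, 2, 3, -4, 5 and picks V; Labs Inc. would get -5.
- R2: Novax compares 2, -1, 0, -2, 0 and picks V; Labs Inc. would get 2.
- R3: Novax compares -4, 9, -1, 8, 5 and picks W; Labs Inc. would get -4.
- R4: Novax compares 10, 0, -4, 4, 7 and picks V; Labs Inc. would get 10.
Maximizing over -3, -5, 2, -4, 10, Labs Inc. chooses R4. Subgame-perfect outcome: (R4, V) with payoffs (10, 10).

R4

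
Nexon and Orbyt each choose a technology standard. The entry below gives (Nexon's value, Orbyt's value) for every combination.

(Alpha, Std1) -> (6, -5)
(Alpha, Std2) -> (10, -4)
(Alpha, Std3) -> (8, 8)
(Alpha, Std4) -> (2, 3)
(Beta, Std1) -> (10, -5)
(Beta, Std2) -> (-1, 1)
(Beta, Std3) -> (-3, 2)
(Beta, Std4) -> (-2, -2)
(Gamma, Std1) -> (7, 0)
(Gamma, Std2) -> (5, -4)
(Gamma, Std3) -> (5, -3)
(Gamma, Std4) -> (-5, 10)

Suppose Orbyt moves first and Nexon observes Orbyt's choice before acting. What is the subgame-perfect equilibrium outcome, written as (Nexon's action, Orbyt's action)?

Work backward from Nexon's decision.
- Std1 → Nexon plays Beta (best of 6, 10, 7); Orbyt gets -5.
- Std2 → Nexon plays Alpha (best of 10, -1, 5); Orbyt gets -4.
- Std3 → Nexon plays Alpha (best of 8, -3, 5); Orbyt gets 8.
- Std4 → Nexon plays Alpha (best of 2, -2, -5); Orbyt gets 3.
Maximizing over -5, -4, 8, 3, Orbyt chooses Std3. Subgame-perfect outcome: (Alpha, Std3) with payoffs (8, 8).

(Alpha, Std3)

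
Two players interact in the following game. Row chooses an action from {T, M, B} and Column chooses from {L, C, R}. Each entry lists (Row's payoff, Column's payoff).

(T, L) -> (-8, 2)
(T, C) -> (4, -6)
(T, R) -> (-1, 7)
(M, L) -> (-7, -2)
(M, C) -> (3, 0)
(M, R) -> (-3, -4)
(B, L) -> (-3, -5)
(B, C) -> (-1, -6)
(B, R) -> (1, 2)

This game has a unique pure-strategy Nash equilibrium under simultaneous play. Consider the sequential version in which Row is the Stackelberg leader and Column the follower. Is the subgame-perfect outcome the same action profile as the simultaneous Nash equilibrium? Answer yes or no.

no

Work backward from Column's decision.
- T: Column compares 2, -6, 7 and picks R; Row would get -1.
- M: Column compares -2, 0, -4 and picks C; Row would get 3.
- B: Column compares -5, -6, 2 and picks R; Row would get 1.
Among -1, 3, 1, the best is 3 at M. Subgame-perfect outcome: (M, C) with payoffs (3, 0).
For the simultaneous game, intersect best replies.
Row's best replies: L→B; C→T; R→B.
Column's best replies: T→R; M→C; B→R.
Only (B, R) has each player best-responding; Nash payoffs (1, 2).
Sequential outcome (M, C) differs from the Nash profile (B, R).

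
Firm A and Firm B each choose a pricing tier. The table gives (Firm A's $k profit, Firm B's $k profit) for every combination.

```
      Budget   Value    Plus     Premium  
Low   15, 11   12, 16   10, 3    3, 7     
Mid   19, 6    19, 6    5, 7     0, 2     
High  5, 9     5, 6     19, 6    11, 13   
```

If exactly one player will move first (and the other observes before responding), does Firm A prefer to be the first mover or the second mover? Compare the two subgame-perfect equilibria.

If Firm A leads: Firm B's best replies are Low→Value, Mid→Plus, High→Premium; Firm A's induced payoffs 12, 5, 11; outcome (Low, Value), payoffs (12, 16).
If Firm B leads: Firm A's best replies are Budget→Mid, Value→Mid, Plus→High, Premium→High; Firm B's induced payoffs 6, 6, 6, 13; outcome (High, Premium), payoffs (11, 13).
Firm A gets 12 moving first and 11 moving second, so Firm A prefers to move first.

first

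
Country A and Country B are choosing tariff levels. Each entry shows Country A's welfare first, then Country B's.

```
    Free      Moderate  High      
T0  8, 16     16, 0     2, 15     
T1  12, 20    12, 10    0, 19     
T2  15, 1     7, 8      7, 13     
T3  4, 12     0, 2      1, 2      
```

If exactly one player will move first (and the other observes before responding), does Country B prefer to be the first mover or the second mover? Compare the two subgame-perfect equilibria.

If Country A leads: Country B's best replies are T0→Free, T1→Free, T2→High, T3→Free; Country A's induced payoffs 8, 12, 7, 4; outcome (T1, Free), payoffs (12, 20).
If Country B leads: Country A's best replies are Free→T2, Moderate→T0, High→T2; Country B's induced payoffs 1, 0, 13; outcome (T2, High), payoffs (7, 13).
Country B gets 13 moving first and 20 moving second, so Country B prefers to move second.

second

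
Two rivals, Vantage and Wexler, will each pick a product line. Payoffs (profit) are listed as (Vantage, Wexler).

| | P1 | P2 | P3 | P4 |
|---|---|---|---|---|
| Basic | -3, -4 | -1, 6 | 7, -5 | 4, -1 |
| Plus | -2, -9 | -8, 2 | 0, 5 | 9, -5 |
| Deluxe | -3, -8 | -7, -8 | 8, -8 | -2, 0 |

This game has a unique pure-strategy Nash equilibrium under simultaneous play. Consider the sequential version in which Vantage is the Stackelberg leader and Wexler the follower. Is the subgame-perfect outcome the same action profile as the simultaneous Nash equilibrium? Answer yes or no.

Solve by backward induction (Vantage leads).
- Basic: Wexler compares -4, 6, -5, -1 and picks P2; Vantage would get -1.
- Plus: Wexler compares -9, 2, 5, -5 and picks P3; Vantage would get 0.
- Deluxe: Wexler compares -8, -8, -8, 0 and picks P4; Vantage would get -2.
Maximizing over -1, 0, -2, Vantage chooses Plus. Subgame-perfect outcome: (Plus, P3) with payoffs (0, 5).
Under simultaneous play:
Vantage's best replies: P1→Plus; P2→Basic; P3→Deluxe; P4→Plus.
Wexler's best replies: Basic→P2; Plus→P3; Deluxe→P4.
Only (Basic, P2) has each player best-responding; Nash payoffs (-1, 6).
Sequential outcome (Plus, P3) differs from the Nash profile (Basic, P2).

no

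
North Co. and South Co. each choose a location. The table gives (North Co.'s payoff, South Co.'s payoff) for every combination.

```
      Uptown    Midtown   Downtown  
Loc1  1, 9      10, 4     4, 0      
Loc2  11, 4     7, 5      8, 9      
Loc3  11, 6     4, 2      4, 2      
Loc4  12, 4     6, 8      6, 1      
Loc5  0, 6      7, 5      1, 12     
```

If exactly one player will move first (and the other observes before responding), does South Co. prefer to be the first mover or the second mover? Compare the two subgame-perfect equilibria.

first

If North Co. leads: South Co.'s best replies are Loc1→Uptown, Loc2→Downtown, Loc3→Uptown, Loc4→Midtown, Loc5→Downtown; North Co.'s induced payoffs 1, 8, 11, 6, 1; outcome (Loc3, Uptown), payoffs (11, 6).
If South Co. leads: North Co.'s best replies are Uptown→Loc4, Midtown→Loc1, Downtown→Loc2; South Co.'s induced payoffs 4, 4, 9; outcome (Loc2, Downtown), payoffs (8, 9).
South Co. gets 9 moving first and 6 moving second, so South Co. prefers to move first.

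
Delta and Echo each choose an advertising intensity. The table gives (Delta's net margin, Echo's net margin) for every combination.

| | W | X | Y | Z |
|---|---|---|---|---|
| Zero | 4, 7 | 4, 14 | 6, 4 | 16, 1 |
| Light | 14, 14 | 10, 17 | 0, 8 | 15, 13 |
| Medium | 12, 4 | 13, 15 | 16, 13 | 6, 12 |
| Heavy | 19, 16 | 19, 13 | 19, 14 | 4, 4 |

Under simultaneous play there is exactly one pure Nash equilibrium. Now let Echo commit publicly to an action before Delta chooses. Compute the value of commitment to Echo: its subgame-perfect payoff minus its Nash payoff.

0

Work backward from Delta's decision.
- W → Delta plays Heavy (best of 4, 14, 12, 19); Echo gets 16.
- X → Delta plays Heavy (best of 4, 10, 13, 19); Echo gets 13.
- Y → Delta plays Heavy (best of 6, 0, 16, 19); Echo gets 14.
- Z → Delta plays Zero (best of 16, 15, 6, 4); Echo gets 1.
Maximizing over 16, 13, 14, 1, Echo chooses W. Subgame-perfect outcome: (Heavy, W) with payoffs (19, 16).
For the simultaneous game, intersect best replies.
Delta's best replies: W→Heavy; X→Heavy; Y→Heavy; Z→Zero.
Echo's best replies: Zero→X; Light→X; Medium→X; Heavy→W.
Only (Heavy, W) has each player best-responding; Nash payoffs (19, 16).
Echo's commitment gain: 16 − 16 = 0.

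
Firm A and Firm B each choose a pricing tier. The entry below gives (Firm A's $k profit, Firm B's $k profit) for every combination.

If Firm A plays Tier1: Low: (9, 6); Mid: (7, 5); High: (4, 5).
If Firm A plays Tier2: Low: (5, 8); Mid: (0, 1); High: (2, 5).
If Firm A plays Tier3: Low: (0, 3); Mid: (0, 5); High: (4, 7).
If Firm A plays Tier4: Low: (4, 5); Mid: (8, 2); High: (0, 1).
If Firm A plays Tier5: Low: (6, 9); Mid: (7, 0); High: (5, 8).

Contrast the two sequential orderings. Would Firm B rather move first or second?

If Firm A leads: Firm B's best replies are Tier1→Low, Tier2→Low, Tier3→High, Tier4→Low, Tier5→Low; Firm A's induced payoffs 9, 5, 4, 4, 6; outcome (Tier1, Low), payoffs (9, 6).
If Firm B leads: Firm A's best replies are Low→Tier1, Mid→Tier4, High→Tier5; Firm B's induced payoffs 6, 2, 8; outcome (Tier5, High), payoffs (5, 8).
Firm B gets 8 moving first and 6 moving second, so Firm B prefers to move first.

first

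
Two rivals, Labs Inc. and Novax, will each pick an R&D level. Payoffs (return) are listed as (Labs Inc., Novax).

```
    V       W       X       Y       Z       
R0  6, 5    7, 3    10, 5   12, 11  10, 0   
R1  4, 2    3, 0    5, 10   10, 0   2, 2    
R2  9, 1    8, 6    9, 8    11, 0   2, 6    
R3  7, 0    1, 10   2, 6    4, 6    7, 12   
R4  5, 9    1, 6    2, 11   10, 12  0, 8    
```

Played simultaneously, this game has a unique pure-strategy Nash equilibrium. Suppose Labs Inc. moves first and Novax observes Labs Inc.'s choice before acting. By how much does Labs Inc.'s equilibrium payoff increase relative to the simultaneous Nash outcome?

0

Backward induction with Labs Inc. moving first.
- R0 → Novax plays Y (best of 5, 3, 5, 11, 0); Labs Inc. gets 12.
- R1 → Novax plays X (best of 2, 0, 10, 0, 2); Labs Inc. gets 5.
- R2 → Novax plays X (best of 1, 6, 8, 0, 6); Labs Inc. gets 9.
- R3 → Novax plays Z (best of 0, 10, 6, 6, 12); Labs Inc. gets 7.
- R4 → Novax plays Y (best of 9, 6, 11, 12, 8); Labs Inc. gets 10.
Labs Inc.'s induced payoffs are 12, 5, 9, 7, 10, so Labs Inc. commits to R0. Subgame-perfect outcome: (R0, Y) with payoffs (12, 11).
Now find the simultaneous Nash equilibrium.
Labs Inc.'s best replies: V→R2; W→R2; X→R0; Y→R0; Z→R0.
Novax's best replies: R0→Y; R1→X; R2→X; R3→Z; R4→Y.
Only (R0, Y) has each player best-responding; Nash payoffs (12, 11).
Labs Inc.'s commitment gain: 12 − 12 = 0.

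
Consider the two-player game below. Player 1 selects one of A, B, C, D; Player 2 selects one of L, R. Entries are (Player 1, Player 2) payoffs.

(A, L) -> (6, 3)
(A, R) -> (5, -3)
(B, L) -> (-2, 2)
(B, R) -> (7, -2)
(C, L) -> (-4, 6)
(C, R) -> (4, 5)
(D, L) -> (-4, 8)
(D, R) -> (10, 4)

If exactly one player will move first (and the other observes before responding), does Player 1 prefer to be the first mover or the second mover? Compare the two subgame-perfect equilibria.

If Player 1 leads: Player 2's best replies are A→L, B→L, C→L, D→L; Player 1's induced payoffs 6, -2, -4, -4; outcome (A, L), payoffs (6, 3).
If Player 2 leads: Player 1's best replies are L→A, R→D; Player 2's induced payoffs 3, 4; outcome (D, R), payoffs (10, 4).
Player 1 gets 6 moving first and 10 moving second, so Player 1 prefers to move second.

second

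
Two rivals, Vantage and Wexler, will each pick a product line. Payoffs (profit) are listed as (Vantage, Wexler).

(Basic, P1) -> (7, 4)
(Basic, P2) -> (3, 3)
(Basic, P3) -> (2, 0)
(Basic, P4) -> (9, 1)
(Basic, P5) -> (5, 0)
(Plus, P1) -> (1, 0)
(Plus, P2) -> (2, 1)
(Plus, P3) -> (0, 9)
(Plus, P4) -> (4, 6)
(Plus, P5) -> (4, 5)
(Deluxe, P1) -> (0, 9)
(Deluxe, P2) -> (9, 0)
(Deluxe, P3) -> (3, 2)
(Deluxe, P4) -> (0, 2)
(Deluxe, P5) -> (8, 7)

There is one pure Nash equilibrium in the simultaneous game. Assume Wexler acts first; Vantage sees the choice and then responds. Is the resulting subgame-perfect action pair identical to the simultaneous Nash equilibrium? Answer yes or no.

no

Vantage best-responds to each possible Wexler move:
- P1 → Vantage plays Basic (best of 7, 1, 0); Wexler gets 4.
- P2 → Vantage plays Deluxe (best of 3, 2, 9); Wexler gets 0.
- P3 → Vantage plays Deluxe (best of 2, 0, 3); Wexler gets 2.
- P4 → Vantage plays Basic (best of 9, 4, 0); Wexler gets 1.
- P5 → Vantage plays Deluxe (best of 5, 4, 8); Wexler gets 7.
Maximizing over 4, 0, 2, 1, 7, Wexler chooses P5. Subgame-perfect outcome: (Deluxe, P5) with payoffs (8, 7).
For the simultaneous game, intersect best replies.
Vantage's best replies: P1→Basic; P2→Deluxe; P3→Deluxe; P4→Basic; P5→Deluxe.
Wexler's best replies: Basic→P1; Plus→P3; Deluxe→P1.
The unique mutual best reply is (Basic, P1), giving (7, 4).
Sequential outcome (Deluxe, P5) differs from the Nash profile (Basic, P1).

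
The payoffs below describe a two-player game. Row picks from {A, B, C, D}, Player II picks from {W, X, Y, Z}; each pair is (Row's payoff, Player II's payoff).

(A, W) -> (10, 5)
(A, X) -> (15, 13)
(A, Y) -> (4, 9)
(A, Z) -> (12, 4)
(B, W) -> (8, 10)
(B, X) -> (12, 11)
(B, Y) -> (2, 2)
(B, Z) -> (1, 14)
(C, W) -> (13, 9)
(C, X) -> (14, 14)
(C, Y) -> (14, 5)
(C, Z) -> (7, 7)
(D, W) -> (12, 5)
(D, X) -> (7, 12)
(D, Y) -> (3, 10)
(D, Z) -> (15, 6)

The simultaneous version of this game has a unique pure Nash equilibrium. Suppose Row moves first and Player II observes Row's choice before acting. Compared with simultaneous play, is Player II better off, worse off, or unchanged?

Backward induction with Row moving first.
- A: BR = X, leader payoff 15.
- B: BR = Z, leader payoff 1.
- C: BR = X, leader payoff 14.
- D: BR = X, leader payoff 7.
Among 15, 1, 14, 7, the best is 15 at A. Subgame-perfect outcome: (A, X) with payoffs (15, 13).
Under simultaneous play:
Row's best replies: W→C; X→A; Y→C; Z→D.
Player II's best replies: A→X; B→Z; C→X; D→X.
The unique mutual best reply is (A, X), giving (15, 13).
Player II earns 13 sequentially versus 13 at the Nash outcome: unchanged.

unchanged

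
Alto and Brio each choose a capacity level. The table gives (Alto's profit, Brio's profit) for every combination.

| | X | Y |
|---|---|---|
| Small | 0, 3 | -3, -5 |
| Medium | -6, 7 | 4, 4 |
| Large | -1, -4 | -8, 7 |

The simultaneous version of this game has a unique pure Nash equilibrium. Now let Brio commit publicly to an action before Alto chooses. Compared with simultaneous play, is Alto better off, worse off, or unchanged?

better off

Alto best-responds to each possible Brio move:
- X → Alto plays Small (best of 0, -6, -1); Brio gets 3.
- Y → Alto plays Medium (best of -3, 4, -8); Brio gets 4.
Among 3, 4, the best is 4 at Y. Subgame-perfect outcome: (Medium, Y) with payoffs (4, 4).
Under simultaneous play:
Alto's best replies: X→Small; Y→Medium.
Brio's best replies: Small→X; Medium→X; Large→Y.
The unique mutual best reply is (Small, X), giving (0, 3).
Alto earns 4 sequentially versus 0 at the Nash outcome: better off.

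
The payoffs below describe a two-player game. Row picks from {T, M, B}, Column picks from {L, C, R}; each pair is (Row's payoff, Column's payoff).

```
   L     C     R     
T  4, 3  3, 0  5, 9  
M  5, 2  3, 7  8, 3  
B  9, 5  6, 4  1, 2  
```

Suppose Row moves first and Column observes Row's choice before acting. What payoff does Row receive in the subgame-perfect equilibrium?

Work backward from Column's decision.
- T: Column compares 3, 0, 9 and picks R; Row would get 5.
- M: Column compares 2, 7, 3 and picks C; Row would get 3.
- B: Column compares 5, 4, 2 and picks L; Row would get 9.
Maximizing over 5, 3, 9, Row chooses B. Subgame-perfect outcome: (B, L) with payoffs (9, 5).

9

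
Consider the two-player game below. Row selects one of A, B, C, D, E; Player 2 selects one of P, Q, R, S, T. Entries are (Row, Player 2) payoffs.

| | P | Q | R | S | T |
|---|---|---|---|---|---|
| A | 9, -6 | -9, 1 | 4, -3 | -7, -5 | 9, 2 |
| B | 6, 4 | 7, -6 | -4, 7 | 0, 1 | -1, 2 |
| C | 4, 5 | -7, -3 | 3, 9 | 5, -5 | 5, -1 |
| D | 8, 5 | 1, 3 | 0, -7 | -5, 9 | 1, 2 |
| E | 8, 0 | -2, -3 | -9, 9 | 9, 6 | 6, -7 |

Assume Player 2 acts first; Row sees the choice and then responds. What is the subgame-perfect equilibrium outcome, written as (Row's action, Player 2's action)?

Solve by backward induction (Player 2 leads).
- P: Row compares 9, 6, 4, 8, 8 and picks A; Player 2 would get -6.
- Q: Row compares -9, 7, -7, 1, -2 and picks B; Player 2 would get -6.
- R: Row compares 4, -4, 3, 0, -9 and picks A; Player 2 would get -3.
- S: Row compares -7, 0, 5, -5, 9 and picks E; Player 2 would get 6.
- T: Row compares 9, -1, 5, 1, 6 and picks A; Player 2 would get 2.
Maximizing over -6, -6, -3, 6, 2, Player 2 chooses S. Subgame-perfect outcome: (E, S) with payoffs (9, 6).

(E, S)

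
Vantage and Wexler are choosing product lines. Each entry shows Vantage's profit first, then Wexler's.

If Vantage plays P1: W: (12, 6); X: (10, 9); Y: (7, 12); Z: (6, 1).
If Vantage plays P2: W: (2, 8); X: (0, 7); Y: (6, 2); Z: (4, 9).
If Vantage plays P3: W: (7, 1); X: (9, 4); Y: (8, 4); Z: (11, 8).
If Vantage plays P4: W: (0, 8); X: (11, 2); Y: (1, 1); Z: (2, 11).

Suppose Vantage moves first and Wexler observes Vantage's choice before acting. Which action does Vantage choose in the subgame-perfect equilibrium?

P3

Work backward from Wexler's decision.
- P1: Wexler compares 6, 9, 12, 1 and picks Y; Vantage would get 7.
- P2: Wexler compares 8, 7, 2, 9 and picks Z; Vantage would get 4.
- P3: Wexler compares 1, 4, 4, 8 and picks Z; Vantage would get 11.
- P4: Wexler compares 8, 2, 1, 11 and picks Z; Vantage would get 2.
Vantage's induced payoffs are 7, 4, 11, 2, so Vantage commits to P3. Subgame-perfect outcome: (P3, Z) with payoffs (11, 8).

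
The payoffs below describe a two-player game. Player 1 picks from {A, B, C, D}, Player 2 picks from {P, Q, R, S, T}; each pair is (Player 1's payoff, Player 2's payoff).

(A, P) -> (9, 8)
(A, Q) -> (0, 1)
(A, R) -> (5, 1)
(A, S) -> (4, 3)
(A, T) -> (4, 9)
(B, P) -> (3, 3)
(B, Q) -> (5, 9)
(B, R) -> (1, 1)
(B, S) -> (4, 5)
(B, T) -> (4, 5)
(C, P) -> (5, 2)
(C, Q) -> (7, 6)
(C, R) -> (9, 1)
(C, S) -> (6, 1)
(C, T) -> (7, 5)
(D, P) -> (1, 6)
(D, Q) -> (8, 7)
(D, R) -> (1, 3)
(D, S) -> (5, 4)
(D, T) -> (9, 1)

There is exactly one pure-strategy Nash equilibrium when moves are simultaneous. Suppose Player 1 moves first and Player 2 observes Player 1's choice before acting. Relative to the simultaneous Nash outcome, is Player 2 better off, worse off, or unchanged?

Player 2 best-responds to each possible Player 1 move:
- A: BR = T, leader payoff 4.
- B: BR = Q, leader payoff 5.
- C: BR = Q, leader payoff 7.
- D: BR = Q, leader payoff 8.
Among 4, 5, 7, 8, the best is 8 at D. Subgame-perfect outcome: (D, Q) with payoffs (8, 7).
Under simultaneous play:
Player 1's best replies: P→A; Q→D; R→C; S→C; T→D.
Player 2's best replies: A→T; B→Q; C→Q; D→Q.
Only (D, Q) has each player best-responding; Nash payoffs (8, 7).
Player 2 earns 7 sequentially versus 7 at the Nash outcome: unchanged.

unchanged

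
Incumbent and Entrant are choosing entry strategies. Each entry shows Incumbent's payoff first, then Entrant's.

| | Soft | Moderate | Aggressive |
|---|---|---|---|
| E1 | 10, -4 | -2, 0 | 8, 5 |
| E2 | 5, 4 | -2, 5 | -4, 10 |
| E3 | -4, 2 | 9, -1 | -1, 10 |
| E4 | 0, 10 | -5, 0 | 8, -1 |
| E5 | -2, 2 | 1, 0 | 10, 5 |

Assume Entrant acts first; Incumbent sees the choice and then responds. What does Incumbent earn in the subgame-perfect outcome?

10

Solve by backward induction (Entrant leads).
- Soft: BR = E1, leader payoff -4.
- Moderate: BR = E3, leader payoff -1.
- Aggressive: BR = E5, leader payoff 5.
Entrant's induced payoffs are -4, -1, 5, so Entrant commits to Aggressive. Subgame-perfect outcome: (E5, Aggressive) with payoffs (10, 5).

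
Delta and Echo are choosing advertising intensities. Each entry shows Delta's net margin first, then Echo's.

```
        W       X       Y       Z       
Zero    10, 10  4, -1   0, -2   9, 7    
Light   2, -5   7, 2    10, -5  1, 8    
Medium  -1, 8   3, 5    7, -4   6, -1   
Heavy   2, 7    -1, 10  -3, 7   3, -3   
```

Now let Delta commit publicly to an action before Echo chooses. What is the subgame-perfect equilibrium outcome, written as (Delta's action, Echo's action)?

Backward induction with Delta moving first.
- Zero: Echo compares 10, -1, -2, 7 and picks W; Delta would get 10.
- Light: Echo compares -5, 2, -5, 8 and picks Z; Delta would get 1.
- Medium: Echo compares 8, 5, -4, -1 and picks W; Delta would get -1.
- Heavy: Echo compares 7, 10, 7, -3 and picks X; Delta would get -1.
Among 10, 1, -1, -1, the best is 10 at Zero. Subgame-perfect outcome: (Zero, W) with payoffs (10, 10).

(Zero, W)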